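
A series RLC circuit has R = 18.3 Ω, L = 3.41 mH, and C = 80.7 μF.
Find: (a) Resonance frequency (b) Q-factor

Step 1 — Resonance condition Im(Z)=0 gives ω₀ = 1/√(LC).
Step 2 — ω₀ = 1/√(0.00341·8.07e-05) = 1906 rad/s.
Step 3 — f₀ = ω₀/(2π) = 303.4 Hz.
Step 4 — Series Q: Q = ω₀L/R = 1906·0.00341/18.3 = 0.3552.

(a) f₀ = 303.4 Hz  (b) Q = 0.3552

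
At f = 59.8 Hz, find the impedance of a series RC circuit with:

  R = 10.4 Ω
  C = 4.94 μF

Step 1 — Angular frequency: ω = 2π·f = 2π·59.8 = 375.7 rad/s.
Step 2 — Component impedances:
  R: Z = R = 10.4 Ω
  C: Z = 1/(jωC) = -j/(ω·C) = 0 - j538.8 Ω
Step 3 — Series combination: Z_total = R + C = 10.4 - j538.8 Ω = 538.9∠-88.9° Ω.

Z = 10.4 - j538.8 Ω = 538.9∠-88.9° Ω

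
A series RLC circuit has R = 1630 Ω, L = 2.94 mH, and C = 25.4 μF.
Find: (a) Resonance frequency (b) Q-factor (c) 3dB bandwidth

Step 1 — Resonance condition Im(Z)=0 gives ω₀ = 1/√(LC).
Step 2 — ω₀ = 1/√(0.00294·2.54e-05) = 3659 rad/s.
Step 3 — f₀ = ω₀/(2π) = 582.4 Hz.
Step 4 — Series Q: Q = ω₀L/R = 3659·0.00294/1630 = 0.0066.
Step 5 — 3dB bandwidth: Δω = ω₀/Q = 5.544e+05 rad/s; BW = Δω/(2π) = 8.824e+04 Hz.

(a) f₀ = 582.4 Hz  (b) Q = 0.0066  (c) BW = 8.824e+04 Hz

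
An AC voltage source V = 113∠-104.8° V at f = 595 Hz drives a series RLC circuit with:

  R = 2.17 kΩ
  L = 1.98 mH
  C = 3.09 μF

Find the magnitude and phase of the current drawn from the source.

Step 1 — Angular frequency: ω = 2π·f = 2π·595 = 3738 rad/s.
Step 2 — Component impedances:
  R: Z = R = 2170 Ω
  L: Z = jωL = j·3738·0.00198 = 0 + j7.402 Ω
  C: Z = 1/(jωC) = -j/(ω·C) = 0 - j86.57 Ω
Step 3 — Series combination: Z_total = R + L + C = 2170 - j79.16 Ω = 2171∠-2.1° Ω.
Step 4 — Source phasor: V = 113∠-104.8° V = -28.87 - j109.3 V.
Step 5 — Ohm's law: I = V / Z_total = (-28.87 - j109.3) / (2170 - j79.16) = -0.01145 - j0.05076 A.
Step 6 — Convert to polar: |I| = 0.05204 A, ∠I = -102.7°.

I = 0.05204∠-102.7° A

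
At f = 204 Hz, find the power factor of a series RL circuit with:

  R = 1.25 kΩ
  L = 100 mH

Step 1 — Angular frequency: ω = 2π·f = 2π·204 = 1282 rad/s.
Step 2 — Component impedances:
  R: Z = R = 1250 Ω
  L: Z = jωL = j·1282·0.1 = 0 + j128.2 Ω
Step 3 — Series combination: Z_total = R + L = 1250 + j128.2 Ω = 1257∠5.9° Ω.
Step 4 — Power factor: PF = cos(φ) = Re(Z)/|Z| = 1250/1256.55 = 0.9948.
Step 5 — Type: Im(Z) = 128.2 ⇒ lagging (phase φ = 5.9°).

PF = 0.9948 (lagging, φ = 5.9°)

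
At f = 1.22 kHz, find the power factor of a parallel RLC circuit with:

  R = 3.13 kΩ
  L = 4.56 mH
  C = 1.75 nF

Step 1 — Angular frequency: ω = 2π·f = 2π·1220 = 7665 rad/s.
Step 2 — Component impedances:
  R: Z = R = 3130 Ω
  L: Z = jωL = j·7665·0.00456 = 0 + j34.95 Ω
  C: Z = 1/(jωC) = -j/(ω·C) = 0 - j7.455e+04 Ω
Step 3 — Parallel combination: 1/Z_total = 1/R + 1/L + 1/C; Z_total = 0.3907 + j34.97 Ω = 34.97∠89.4° Ω.
Step 4 — Power factor: PF = cos(φ) = Re(Z)/|Z| = 0.3907/34.97 = 0.01117.
Step 5 — Type: Im(Z) = 34.97 ⇒ lagging (phase φ = 89.4°).

PF = 0.01117 (lagging, φ = 89.4°)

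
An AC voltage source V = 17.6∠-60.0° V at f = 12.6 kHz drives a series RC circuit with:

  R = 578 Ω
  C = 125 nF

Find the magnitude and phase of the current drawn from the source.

Step 1 — Angular frequency: ω = 2π·f = 2π·1.26e+04 = 7.917e+04 rad/s.
Step 2 — Component impedances:
  R: Z = R = 578 Ω
  C: Z = 1/(jωC) = -j/(ω·C) = 0 - j101.1 Ω
Step 3 — Series combination: Z_total = R + C = 578 - j101.1 Ω = 586.8∠-9.9° Ω.
Step 4 — Source phasor: V = 17.6∠-60.0° V = 8.8 - j15.24 V.
Step 5 — Ohm's law: I = V / Z_total = (8.8 - j15.24) / (578 - j101.1) = 0.01925 - j0.02301 A.
Step 6 — Convert to polar: |I| = 0.02999 A, ∠I = -50.1°.

I = 0.02999∠-50.1° A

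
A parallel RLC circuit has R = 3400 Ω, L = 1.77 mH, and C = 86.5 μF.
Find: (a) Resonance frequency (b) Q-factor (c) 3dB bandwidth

Step 1 — Resonance: ω₀ = 1/√(LC) = 1/√(0.00177·8.65e-05) = 2556 rad/s.
Step 2 — f₀ = ω₀/(2π) = 406.7 Hz.
Step 3 — Parallel Q: Q = R/(ω₀L) = 3400/(2556·0.00177) = 751.6.
Step 4 — Bandwidth: Δω = ω₀/Q = 3.4 rad/s; BW = Δω/(2π) = 0.5412 Hz.

(a) f₀ = 406.7 Hz  (b) Q = 751.6  (c) BW = 0.5412 Hz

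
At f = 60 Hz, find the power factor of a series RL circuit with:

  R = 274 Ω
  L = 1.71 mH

Step 1 — Angular frequency: ω = 2π·f = 2π·60 = 377 rad/s.
Step 2 — Component impedances:
  R: Z = R = 274 Ω
  L: Z = jωL = j·377·0.00171 = 0 + j0.6447 Ω
Step 3 — Series combination: Z_total = R + L = 274 + j0.6447 Ω = 274∠0.1° Ω.
Step 4 — Power factor: PF = cos(φ) = Re(Z)/|Z| = 274/274 = 1.
Step 5 — Type: Im(Z) = 0.6447 ⇒ lagging (phase φ = 0.1°).

PF = 1 (lagging, φ = 0.1°)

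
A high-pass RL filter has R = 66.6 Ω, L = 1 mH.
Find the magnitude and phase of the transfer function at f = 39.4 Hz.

Step 1 — Angular frequency: ω = 2π·39.4 = 247.6 rad/s.
Step 2 — Transfer function: H(jω) = jωL/(R + jωL).
Step 3 — Numerator jωL = j·0.2476; denominator R + jωL = 66.6 + j0.2476.
Step 4 — H = 1.382e-05 + j0.003717.
Step 5 — Magnitude: |H| = 0.003717 (-48.6 dB); phase: φ = 89.8°.

|H| = 0.003717 (-48.6 dB), φ = 89.8°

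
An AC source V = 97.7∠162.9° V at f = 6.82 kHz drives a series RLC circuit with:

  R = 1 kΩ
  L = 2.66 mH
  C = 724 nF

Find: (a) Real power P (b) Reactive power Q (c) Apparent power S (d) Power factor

Step 1 — Angular frequency: ω = 2π·f = 2π·6820 = 4.285e+04 rad/s.
Step 2 — Component impedances:
  R: Z = R = 1000 Ω
  L: Z = jωL = j·4.285e+04·0.00266 = 0 + j114 Ω
  C: Z = 1/(jωC) = -j/(ω·C) = 0 - j32.23 Ω
Step 3 — Series combination: Z_total = R + L + C = 1000 + j81.75 Ω = 1003∠4.7° Ω.
Step 4 — Source phasor: V = 97.7∠162.9° V = -93.38 + j28.73 V.
Step 5 — Current: I = V / Z = -0.09043 + j0.03612 A = 0.09738∠158.2° A.
Step 6 — Complex power: S = V·I* = 9.482 + j0.7752 VA.
Step 7 — Real power: P = Re(S) = 9.482 W.
Step 8 — Reactive power: Q = Im(S) = 0.7752 VAR.
Step 9 — Apparent power: |S| = 9.514 VA.
Step 10 — Power factor: PF = P/|S| = 0.9967 (lagging).

(a) P = 9.482 W  (b) Q = 0.7752 VAR  (c) S = 9.514 VA  (d) PF = 0.9967 (lagging)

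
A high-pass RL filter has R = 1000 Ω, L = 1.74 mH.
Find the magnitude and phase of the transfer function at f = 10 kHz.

Step 1 — Angular frequency: ω = 2π·1e+04 = 6.283e+04 rad/s.
Step 2 — Transfer function: H(jω) = jωL/(R + jωL).
Step 3 — Numerator jωL = j·109.3; denominator R + jωL = 1000 + j109.3.
Step 4 — H = 0.01181 + j0.108.
Step 5 — Magnitude: |H| = 0.1087 (-19.3 dB); phase: φ = 83.8°.

|H| = 0.1087 (-19.3 dB), φ = 83.8°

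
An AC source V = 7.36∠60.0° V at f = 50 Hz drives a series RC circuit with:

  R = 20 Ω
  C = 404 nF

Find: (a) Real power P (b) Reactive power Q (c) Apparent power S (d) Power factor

Step 1 — Angular frequency: ω = 2π·f = 2π·50 = 314.2 rad/s.
Step 2 — Component impedances:
  R: Z = R = 20 Ω
  C: Z = 1/(jωC) = -j/(ω·C) = 0 - j7879 Ω
Step 3 — Series combination: Z_total = R + C = 20 - j7879 Ω = 7879∠-89.9° Ω.
Step 4 — Source phasor: V = 7.36∠60.0° V = 3.68 + j6.374 V.
Step 5 — Current: I = V / Z = -0.0008078 + j0.0004691 A = 0.0009341∠149.9° A.
Step 6 — Complex power: S = V·I* = 1.745e-05 - j0.006875 VA.
Step 7 — Real power: P = Re(S) = 1.745e-05 W.
Step 8 — Reactive power: Q = Im(S) = -0.006875 VAR.
Step 9 — Apparent power: |S| = 0.006875 VA.
Step 10 — Power factor: PF = P/|S| = 0.002538 (leading).

(a) P = 1.745e-05 W  (b) Q = -0.006875 VAR  (c) S = 0.006875 VA  (d) PF = 0.002538 (leading)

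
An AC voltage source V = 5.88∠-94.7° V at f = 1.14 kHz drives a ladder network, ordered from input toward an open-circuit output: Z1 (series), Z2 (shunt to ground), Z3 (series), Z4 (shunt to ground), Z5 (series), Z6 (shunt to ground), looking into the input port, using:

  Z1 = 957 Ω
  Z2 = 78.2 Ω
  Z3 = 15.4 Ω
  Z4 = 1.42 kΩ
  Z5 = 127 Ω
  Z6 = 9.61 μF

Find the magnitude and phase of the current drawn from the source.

Step 1 — Angular frequency: ω = 2π·f = 2π·1140 = 7163 rad/s.
Step 2 — Component impedances:
  Z1: Z = R = 957 Ω
  Z2: Z = R = 78.2 Ω
  Z3: Z = R = 15.4 Ω
  Z4: Z = R = 1420 Ω
  Z5: Z = R = 127 Ω
  Z6: Z = 1/(jωC) = -j/(ω·C) = 0 - j14.53 Ω
Step 3 — Ladder network (open output): work backward from the far end, alternating series and parallel combinations. Z_in = 1006 - j1.687 Ω = 1006∠-0.1° Ω.
Step 4 — Source phasor: V = 5.88∠-94.7° V = -0.4818 - j5.86 V.
Step 5 — Ohm's law: I = V / Z_total = (-0.4818 - j5.86) / (1006 - j1.687) = -0.0004691 - j0.005825 A.
Step 6 — Convert to polar: |I| = 0.005844 A, ∠I = -94.6°.

I = 0.005844∠-94.6° A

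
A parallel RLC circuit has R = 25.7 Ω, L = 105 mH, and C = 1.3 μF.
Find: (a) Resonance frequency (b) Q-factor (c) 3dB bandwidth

Step 1 — Resonance: ω₀ = 1/√(LC) = 1/√(0.105·1.3e-06) = 2707 rad/s.
Step 2 — f₀ = ω₀/(2π) = 430.8 Hz.
Step 3 — Parallel Q: Q = R/(ω₀L) = 25.7/(2707·0.105) = 0.09043.
Step 4 — Bandwidth: Δω = ω₀/Q = 2.993e+04 rad/s; BW = Δω/(2π) = 4764 Hz.

(a) f₀ = 430.8 Hz  (b) Q = 0.09043  (c) BW = 4764 Hz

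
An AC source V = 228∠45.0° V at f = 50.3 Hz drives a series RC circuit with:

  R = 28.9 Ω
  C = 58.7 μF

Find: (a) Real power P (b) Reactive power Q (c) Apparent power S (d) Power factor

Step 1 — Angular frequency: ω = 2π·f = 2π·50.3 = 316 rad/s.
Step 2 — Component impedances:
  R: Z = R = 28.9 Ω
  C: Z = 1/(jωC) = -j/(ω·C) = 0 - j53.9 Ω
Step 3 — Series combination: Z_total = R + C = 28.9 - j53.9 Ω = 61.16∠-61.8° Ω.
Step 4 — Source phasor: V = 228∠45.0° V = 161.2 + j161.2 V.
Step 5 — Current: I = V / Z = -1.078 + j3.569 A = 3.728∠106.8° A.
Step 6 — Complex power: S = V·I* = 401.6 - j749.1 VA.
Step 7 — Real power: P = Re(S) = 401.6 W.
Step 8 — Reactive power: Q = Im(S) = -749.1 VAR.
Step 9 — Apparent power: |S| = 849.9 VA.
Step 10 — Power factor: PF = P/|S| = 0.4725 (leading).

(a) P = 401.6 W  (b) Q = -749.1 VAR  (c) S = 849.9 VA  (d) PF = 0.4725 (leading)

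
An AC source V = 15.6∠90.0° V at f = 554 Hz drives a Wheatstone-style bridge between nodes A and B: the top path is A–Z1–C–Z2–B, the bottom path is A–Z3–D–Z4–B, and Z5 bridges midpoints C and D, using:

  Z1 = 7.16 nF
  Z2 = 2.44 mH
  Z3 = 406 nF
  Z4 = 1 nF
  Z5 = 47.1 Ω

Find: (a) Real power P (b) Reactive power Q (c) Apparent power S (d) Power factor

Step 1 — Angular frequency: ω = 2π·f = 2π·554 = 3481 rad/s.
Step 2 — Component impedances:
  Z1: Z = 1/(jωC) = -j/(ω·C) = 0 - j4.012e+04 Ω
  Z2: Z = jωL = j·3481·0.00244 = 0 + j8.493 Ω
  Z3: Z = 1/(jωC) = -j/(ω·C) = 0 - j707.6 Ω
  Z4: Z = 1/(jωC) = -j/(ω·C) = 0 - j2.873e+05 Ω
  Z5: Z = R = 47.1 Ω
Step 3 — Bridge requires nodal analysis (the Z5 bridge couples midpoints C and D, so the two paths cannot be reduced to a simple series/parallel combination). Setting node B to ground and injecting 1 A at node A, the 3-node admittance system at A, C, D solves to V_A = Z_AB = 45.48 - j686.9 Ω = 688.4∠-86.2° Ω.
Step 4 — Source phasor: V = 15.6∠90.0° V = 0 + j15.6 V.
Step 5 — Current: I = V / Z = -0.02261 + j0.001497 A = 0.02266∠176.2° A.
Step 6 — Complex power: S = V·I* = 0.02336 - j0.3527 VA.
Step 7 — Real power: P = Re(S) = 0.02336 W.
Step 8 — Reactive power: Q = Im(S) = -0.3527 VAR.
Step 9 — Apparent power: |S| = 0.3535 VA.
Step 10 — Power factor: PF = P/|S| = 0.06607 (leading).

(a) P = 0.02336 W  (b) Q = -0.3527 VAR  (c) S = 0.3535 VA  (d) PF = 0.06607 (leading)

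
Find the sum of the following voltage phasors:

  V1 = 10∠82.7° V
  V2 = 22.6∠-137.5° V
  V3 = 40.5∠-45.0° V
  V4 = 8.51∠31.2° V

Step 1 — Convert each phasor to rectangular form:
  V1 = 10·(cos(82.7°) + j·sin(82.7°)) = 1.271 + j9.919 V
  V2 = 22.6·(cos(-137.5°) + j·sin(-137.5°)) = -16.66 - j15.27 V
  V3 = 40.5·(cos(-45.0°) + j·sin(-45.0°)) = 28.64 - j28.64 V
  V4 = 8.51·(cos(31.2°) + j·sin(31.2°)) = 7.279 + j4.408 V
Step 2 — Sum components: V_total = 20.53 - j29.58 V.
Step 3 — Convert to polar: |V_total| = 36 V, ∠V_total = -55.2°.

V_total = 36∠-55.2° V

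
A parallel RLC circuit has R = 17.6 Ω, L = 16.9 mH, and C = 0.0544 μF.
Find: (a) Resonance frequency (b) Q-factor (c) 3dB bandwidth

Step 1 — Resonance: ω₀ = 1/√(LC) = 1/√(0.0169·5.44e-08) = 3.298e+04 rad/s.
Step 2 — f₀ = ω₀/(2π) = 5249 Hz.
Step 3 — Parallel Q: Q = R/(ω₀L) = 17.6/(3.298e+04·0.0169) = 0.03158.
Step 4 — Bandwidth: Δω = ω₀/Q = 1.044e+06 rad/s; BW = Δω/(2π) = 1.662e+05 Hz.

(a) f₀ = 5249 Hz  (b) Q = 0.03158  (c) BW = 1.662e+05 Hz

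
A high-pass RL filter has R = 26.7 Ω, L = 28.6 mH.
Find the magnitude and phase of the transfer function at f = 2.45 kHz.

Step 1 — Angular frequency: ω = 2π·2450 = 1.539e+04 rad/s.
Step 2 — Transfer function: H(jω) = jωL/(R + jωL).
Step 3 — Numerator jωL = j·440.3; denominator R + jωL = 26.7 + j440.3.
Step 4 — H = 0.9963 + j0.06042.
Step 5 — Magnitude: |H| = 0.9982 (-0.0 dB); phase: φ = 3.5°.

|H| = 0.9982 (-0.0 dB), φ = 3.5°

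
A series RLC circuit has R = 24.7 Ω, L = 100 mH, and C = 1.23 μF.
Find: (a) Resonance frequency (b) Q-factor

Step 1 — Resonance condition Im(Z)=0 gives ω₀ = 1/√(LC).
Step 2 — ω₀ = 1/√(0.1·1.23e-06) = 2851 rad/s.
Step 3 — f₀ = ω₀/(2π) = 453.8 Hz.
Step 4 — Series Q: Q = ω₀L/R = 2851·0.1/24.7 = 11.54.

(a) f₀ = 453.8 Hz  (b) Q = 11.54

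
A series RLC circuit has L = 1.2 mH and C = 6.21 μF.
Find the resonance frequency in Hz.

Step 1 — Resonance condition Im(Z)=0 gives ω₀ = 1/√(LC).
Step 2 — ω₀ = 1/√(0.0012·6.21e-06) = 1.158e+04 rad/s.
Step 3 — f₀ = ω₀/(2π) = 1844 Hz.

f₀ = 1844 Hz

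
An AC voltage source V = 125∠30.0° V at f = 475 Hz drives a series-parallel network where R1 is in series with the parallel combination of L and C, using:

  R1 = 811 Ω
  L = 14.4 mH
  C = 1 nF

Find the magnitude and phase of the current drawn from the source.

Step 1 — Angular frequency: ω = 2π·f = 2π·475 = 2985 rad/s.
Step 2 — Component impedances:
  R1: Z = R = 811 Ω
  L: Z = jωL = j·2985·0.0144 = 0 + j42.98 Ω
  C: Z = 1/(jωC) = -j/(ω·C) = 0 - j3.351e+05 Ω
Step 3 — Parallel branch: L || C = 1/(1/L + 1/C) = 0 + j42.98 Ω.
Step 4 — Series with R1: Z_total = R1 + (L || C) = 811 + j42.98 Ω = 812.1∠3.0° Ω.
Step 5 — Source phasor: V = 125∠30.0° V = 108.3 + j62.5 V.
Step 6 — Ohm's law: I = V / Z_total = (108.3 + j62.5) / (811 + j42.98) = 0.1372 + j0.06979 A.
Step 7 — Convert to polar: |I| = 0.1539 A, ∠I = 27.0°.

I = 0.1539∠27.0° A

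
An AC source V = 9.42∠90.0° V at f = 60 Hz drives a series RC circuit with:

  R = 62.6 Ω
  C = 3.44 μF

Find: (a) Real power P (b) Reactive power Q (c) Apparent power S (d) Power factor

Step 1 — Angular frequency: ω = 2π·f = 2π·60 = 377 rad/s.
Step 2 — Component impedances:
  R: Z = R = 62.6 Ω
  C: Z = 1/(jωC) = -j/(ω·C) = 0 - j771.1 Ω
Step 3 — Series combination: Z_total = R + C = 62.6 - j771.1 Ω = 773.6∠-85.4° Ω.
Step 4 — Source phasor: V = 9.42∠90.0° V = 0 + j9.42 V.
Step 5 — Current: I = V / Z = -0.01214 + j0.0009853 A = 0.01218∠175.4° A.
Step 6 — Complex power: S = V·I* = 0.009281 - j0.1143 VA.
Step 7 — Real power: P = Re(S) = 0.009281 W.
Step 8 — Reactive power: Q = Im(S) = -0.1143 VAR.
Step 9 — Apparent power: |S| = 0.1147 VA.
Step 10 — Power factor: PF = P/|S| = 0.08092 (leading).

(a) P = 0.009281 W  (b) Q = -0.1143 VAR  (c) S = 0.1147 VA  (d) PF = 0.08092 (leading)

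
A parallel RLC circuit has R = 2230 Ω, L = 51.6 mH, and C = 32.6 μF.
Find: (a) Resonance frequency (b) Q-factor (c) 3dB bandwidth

Step 1 — Resonance: ω₀ = 1/√(LC) = 1/√(0.0516·3.26e-05) = 771 rad/s.
Step 2 — f₀ = ω₀/(2π) = 122.7 Hz.
Step 3 — Parallel Q: Q = R/(ω₀L) = 2230/(771·0.0516) = 56.05.
Step 4 — Bandwidth: Δω = ω₀/Q = 13.76 rad/s; BW = Δω/(2π) = 2.189 Hz.

(a) f₀ = 122.7 Hz  (b) Q = 56.05  (c) BW = 2.189 Hz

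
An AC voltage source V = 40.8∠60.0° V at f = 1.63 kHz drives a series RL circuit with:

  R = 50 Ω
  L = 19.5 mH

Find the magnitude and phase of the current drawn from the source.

Step 1 — Angular frequency: ω = 2π·f = 2π·1630 = 1.024e+04 rad/s.
Step 2 — Component impedances:
  R: Z = R = 50 Ω
  L: Z = jωL = j·1.024e+04·0.0195 = 0 + j199.7 Ω
Step 3 — Series combination: Z_total = R + L = 50 + j199.7 Ω = 205.9∠75.9° Ω.
Step 4 — Source phasor: V = 40.8∠60.0° V = 20.4 + j35.33 V.
Step 5 — Ohm's law: I = V / Z_total = (20.4 + j35.33) / (50 + j199.7) = 0.1906 - j0.05444 A.
Step 6 — Convert to polar: |I| = 0.1982 A, ∠I = -15.9°.

I = 0.1982∠-15.9° A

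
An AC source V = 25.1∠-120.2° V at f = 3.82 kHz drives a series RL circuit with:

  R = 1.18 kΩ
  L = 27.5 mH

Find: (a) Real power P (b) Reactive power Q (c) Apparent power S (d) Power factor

Step 1 — Angular frequency: ω = 2π·f = 2π·3820 = 2.4e+04 rad/s.
Step 2 — Component impedances:
  R: Z = R = 1180 Ω
  L: Z = jωL = j·2.4e+04·0.0275 = 0 + j660 Ω
Step 3 — Series combination: Z_total = R + L = 1180 + j660 Ω = 1352∠29.2° Ω.
Step 4 — Source phasor: V = 25.1∠-120.2° V = -12.63 - j21.69 V.
Step 5 — Current: I = V / Z = -0.01598 - j0.009444 A = 0.01856∠-149.4° A.
Step 6 — Complex power: S = V·I* = 0.4067 + j0.2275 VA.
Step 7 — Real power: P = Re(S) = 0.4067 W.
Step 8 — Reactive power: Q = Im(S) = 0.2275 VAR.
Step 9 — Apparent power: |S| = 0.466 VA.
Step 10 — Power factor: PF = P/|S| = 0.8727 (lagging).

(a) P = 0.4067 W  (b) Q = 0.2275 VAR  (c) S = 0.466 VA  (d) PF = 0.8727 (lagging)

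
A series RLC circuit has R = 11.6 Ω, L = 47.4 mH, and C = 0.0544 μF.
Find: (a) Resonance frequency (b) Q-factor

Step 1 — Resonance condition Im(Z)=0 gives ω₀ = 1/√(LC).
Step 2 — ω₀ = 1/√(0.0474·5.44e-08) = 1.969e+04 rad/s.
Step 3 — f₀ = ω₀/(2π) = 3134 Hz.
Step 4 — Series Q: Q = ω₀L/R = 1.969e+04·0.0474/11.6 = 80.47.

(a) f₀ = 3134 Hz  (b) Q = 80.47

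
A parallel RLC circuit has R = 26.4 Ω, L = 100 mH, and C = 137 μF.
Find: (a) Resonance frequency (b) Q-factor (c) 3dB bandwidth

Step 1 — Resonance: ω₀ = 1/√(LC) = 1/√(0.1·0.000137) = 270.2 rad/s.
Step 2 — f₀ = ω₀/(2π) = 43 Hz.
Step 3 — Parallel Q: Q = R/(ω₀L) = 26.4/(270.2·0.1) = 0.9772.
Step 4 — Bandwidth: Δω = ω₀/Q = 276.5 rad/s; BW = Δω/(2π) = 44 Hz.

(a) f₀ = 43 Hz  (b) Q = 0.9772  (c) BW = 44 Hz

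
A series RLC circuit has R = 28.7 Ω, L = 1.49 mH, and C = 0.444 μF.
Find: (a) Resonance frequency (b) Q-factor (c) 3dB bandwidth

Step 1 — Resonance condition Im(Z)=0 gives ω₀ = 1/√(LC).
Step 2 — ω₀ = 1/√(0.00149·4.44e-07) = 3.888e+04 rad/s.
Step 3 — f₀ = ω₀/(2π) = 6188 Hz.
Step 4 — Series Q: Q = ω₀L/R = 3.888e+04·0.00149/28.7 = 2.018.
Step 5 — 3dB bandwidth: Δω = ω₀/Q = 1.926e+04 rad/s; BW = Δω/(2π) = 3066 Hz.

(a) f₀ = 6188 Hz  (b) Q = 2.018  (c) BW = 3066 Hz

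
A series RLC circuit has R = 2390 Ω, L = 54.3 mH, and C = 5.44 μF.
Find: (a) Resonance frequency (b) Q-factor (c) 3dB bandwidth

Step 1 — Resonance: ω₀ = 1/√(LC) = 1/√(0.0543·5.44e-06) = 1840 rad/s.
Step 2 — f₀ = ω₀/(2π) = 292.8 Hz.
Step 3 — Series Q: Q = ω₀L/R = 1840·0.0543/2390 = 0.0418.
Step 4 — Bandwidth: Δω = ω₀/Q = 4.401e+04 rad/s; BW = Δω/(2π) = 7005 Hz.

(a) f₀ = 292.8 Hz  (b) Q = 0.0418  (c) BW = 7005 Hz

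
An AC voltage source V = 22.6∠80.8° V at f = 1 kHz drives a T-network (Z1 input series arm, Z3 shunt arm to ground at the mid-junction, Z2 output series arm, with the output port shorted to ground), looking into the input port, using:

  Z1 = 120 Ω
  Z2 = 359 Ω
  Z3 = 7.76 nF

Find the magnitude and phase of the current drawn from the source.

Step 1 — Angular frequency: ω = 2π·f = 2π·1000 = 6283 rad/s.
Step 2 — Component impedances:
  Z1: Z = R = 120 Ω
  Z2: Z = R = 359 Ω
  Z3: Z = 1/(jωC) = -j/(ω·C) = 0 - j2.051e+04 Ω
Step 3 — With the output port shorted to ground, the output series arm Z2 runs from the junction to ground; the shunt arm Z3 also runs from the junction to ground. They appear in parallel: Z3 || Z2 = 358.9 - j6.282 Ω.
Step 4 — Series with input arm Z1: Z_in = Z1 + (Z3 || Z2) = 478.9 - j6.282 Ω = 478.9∠-0.8° Ω.
Step 5 — Source phasor: V = 22.6∠80.8° V = 3.613 + j22.31 V.
Step 6 — Ohm's law: I = V / Z_total = (3.613 + j22.31) / (478.9 - j6.282) = 0.006933 + j0.04668 A.
Step 7 — Convert to polar: |I| = 0.04719 A, ∠I = 81.6°.

I = 0.04719∠81.6° A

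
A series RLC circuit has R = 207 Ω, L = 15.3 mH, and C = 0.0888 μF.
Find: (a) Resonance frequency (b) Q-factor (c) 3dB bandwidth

Step 1 — Resonance condition Im(Z)=0 gives ω₀ = 1/√(LC).
Step 2 — ω₀ = 1/√(0.0153·8.88e-08) = 2.713e+04 rad/s.
Step 3 — f₀ = ω₀/(2π) = 4318 Hz.
Step 4 — Series Q: Q = ω₀L/R = 2.713e+04·0.0153/207 = 2.005.
Step 5 — 3dB bandwidth: Δω = ω₀/Q = 1.353e+04 rad/s; BW = Δω/(2π) = 2153 Hz.

(a) f₀ = 4318 Hz  (b) Q = 2.005  (c) BW = 2153 Hz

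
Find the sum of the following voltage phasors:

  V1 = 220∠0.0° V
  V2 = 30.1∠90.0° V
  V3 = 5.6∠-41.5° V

Step 1 — Convert each phasor to rectangular form:
  V1 = 220·(cos(0.0°) + j·sin(0.0°)) = 220 V
  V2 = 30.1·(cos(90.0°) + j·sin(90.0°)) = 0 + j30.1 V
  V3 = 5.6·(cos(-41.5°) + j·sin(-41.5°)) = 4.194 - j3.711 V
Step 2 — Sum components: V_total = 224.2 + j26.39 V.
Step 3 — Convert to polar: |V_total| = 225.7 V, ∠V_total = 6.7°.

V_total = 225.7∠6.7° V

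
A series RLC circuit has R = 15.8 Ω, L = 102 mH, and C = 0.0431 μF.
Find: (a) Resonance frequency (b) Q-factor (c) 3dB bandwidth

Step 1 — Resonance condition Im(Z)=0 gives ω₀ = 1/√(LC).
Step 2 — ω₀ = 1/√(0.102·4.31e-08) = 1.508e+04 rad/s.
Step 3 — f₀ = ω₀/(2π) = 2400 Hz.
Step 4 — Series Q: Q = ω₀L/R = 1.508e+04·0.102/15.8 = 97.37.
Step 5 — 3dB bandwidth: Δω = ω₀/Q = 154.9 rad/s; BW = Δω/(2π) = 24.65 Hz.

(a) f₀ = 2400 Hz  (b) Q = 97.37  (c) BW = 24.65 Hz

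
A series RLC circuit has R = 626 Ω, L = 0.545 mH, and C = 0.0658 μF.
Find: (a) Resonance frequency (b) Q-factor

Step 1 — Resonance condition Im(Z)=0 gives ω₀ = 1/√(LC).
Step 2 — ω₀ = 1/√(0.000545·6.58e-08) = 1.67e+05 rad/s.
Step 3 — f₀ = ω₀/(2π) = 2.658e+04 Hz.
Step 4 — Series Q: Q = ω₀L/R = 1.67e+05·0.000545/626 = 0.1454.

(a) f₀ = 2.658e+04 Hz  (b) Q = 0.1454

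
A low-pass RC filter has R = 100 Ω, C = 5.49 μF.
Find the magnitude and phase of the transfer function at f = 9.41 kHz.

Step 1 — Angular frequency: ω = 2π·9410 = 5.912e+04 rad/s.
Step 2 — Transfer function: H(jω) = 1/(1 + jωRC).
Step 3 — Denominator: 1 + jωRC = 1 + j·5.912e+04·100·5.49e-06 = 1 + j32.46.
Step 4 — H = 0.0009482 - j0.03078.
Step 5 — Magnitude: |H| = 0.03079 (-30.2 dB); phase: φ = -88.2°.

|H| = 0.03079 (-30.2 dB), φ = -88.2°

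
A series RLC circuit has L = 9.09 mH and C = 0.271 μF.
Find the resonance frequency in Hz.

Step 1 — Resonance condition Im(Z)=0 gives ω₀ = 1/√(LC).
Step 2 — ω₀ = 1/√(0.00909·2.71e-07) = 2.015e+04 rad/s.
Step 3 — f₀ = ω₀/(2π) = 3207 Hz.

f₀ = 3207 Hz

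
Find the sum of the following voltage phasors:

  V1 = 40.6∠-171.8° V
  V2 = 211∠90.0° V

Step 1 — Convert each phasor to rectangular form:
  V1 = 40.6·(cos(-171.8°) + j·sin(-171.8°)) = -40.18 - j5.791 V
  V2 = 211·(cos(90.0°) + j·sin(90.0°)) = 0 + j211 V
Step 2 — Sum components: V_total = -40.18 + j205.2 V.
Step 3 — Convert to polar: |V_total| = 209.1 V, ∠V_total = 101.1°.

V_total = 209.1∠101.1° V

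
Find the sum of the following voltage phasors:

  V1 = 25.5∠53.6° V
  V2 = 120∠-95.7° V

Step 1 — Convert each phasor to rectangular form:
  V1 = 25.5·(cos(53.6°) + j·sin(53.6°)) = 15.13 + j20.52 V
  V2 = 120·(cos(-95.7°) + j·sin(-95.7°)) = -11.92 - j119.4 V
Step 2 — Sum components: V_total = 3.214 - j98.88 V.
Step 3 — Convert to polar: |V_total| = 98.93 V, ∠V_total = -88.1°.

V_total = 98.93∠-88.1° V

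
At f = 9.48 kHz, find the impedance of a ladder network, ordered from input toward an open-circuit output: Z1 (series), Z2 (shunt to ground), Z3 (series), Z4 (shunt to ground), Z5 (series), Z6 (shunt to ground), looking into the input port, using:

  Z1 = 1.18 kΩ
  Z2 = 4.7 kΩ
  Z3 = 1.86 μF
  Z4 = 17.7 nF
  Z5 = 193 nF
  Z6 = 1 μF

Step 1 — Angular frequency: ω = 2π·f = 2π·9480 = 5.956e+04 rad/s.
Step 2 — Component impedances:
  Z1: Z = R = 1180 Ω
  Z2: Z = R = 4700 Ω
  Z3: Z = 1/(jωC) = -j/(ω·C) = 0 - j9.026 Ω
  Z4: Z = 1/(jωC) = -j/(ω·C) = 0 - j948.5 Ω
  Z5: Z = 1/(jωC) = -j/(ω·C) = 0 - j86.99 Ω
  Z6: Z = 1/(jωC) = -j/(ω·C) = 0 - j16.79 Ω
Step 3 — Ladder network (open output): work backward from the far end, alternating series and parallel combinations. Z_in = 1182 - j102.5 Ω = 1187∠-5.0° Ω.

Z = 1182 - j102.5 Ω = 1187∠-5.0° Ω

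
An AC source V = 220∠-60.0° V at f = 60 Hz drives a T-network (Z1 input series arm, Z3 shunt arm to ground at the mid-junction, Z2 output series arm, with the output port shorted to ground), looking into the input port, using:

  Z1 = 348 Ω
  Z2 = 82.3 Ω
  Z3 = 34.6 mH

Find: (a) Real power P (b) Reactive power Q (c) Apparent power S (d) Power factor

Step 1 — Angular frequency: ω = 2π·f = 2π·60 = 377 rad/s.
Step 2 — Component impedances:
  Z1: Z = R = 348 Ω
  Z2: Z = R = 82.3 Ω
  Z3: Z = jωL = j·377·0.0346 = 0 + j13.04 Ω
Step 3 — With the output port shorted to ground, the output series arm Z2 runs from the junction to ground; the shunt arm Z3 also runs from the junction to ground. They appear in parallel: Z3 || Z2 = 2.017 + j12.72 Ω.
Step 4 — Series with input arm Z1: Z_in = Z1 + (Z3 || Z2) = 350 + j12.72 Ω = 350.2∠2.1° Ω.
Step 5 — Source phasor: V = 220∠-60.0° V = 110 - j190.5 V.
Step 6 — Current: I = V / Z = 0.2941 - j0.555 A = 0.6281∠-62.1° A.
Step 7 — Complex power: S = V·I* = 138.1 + j5.02 VA.
Step 8 — Real power: P = Re(S) = 138.1 W.
Step 9 — Reactive power: Q = Im(S) = 5.02 VAR.
Step 10 — Apparent power: |S| = 138.2 VA.
Step 11 — Power factor: PF = P/|S| = 0.9993 (lagging).

(a) P = 138.1 W  (b) Q = 5.02 VAR  (c) S = 138.2 VA  (d) PF = 0.9993 (lagging)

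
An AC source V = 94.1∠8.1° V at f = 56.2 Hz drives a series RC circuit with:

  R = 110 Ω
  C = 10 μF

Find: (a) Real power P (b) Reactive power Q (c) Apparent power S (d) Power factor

Step 1 — Angular frequency: ω = 2π·f = 2π·56.2 = 353.1 rad/s.
Step 2 — Component impedances:
  R: Z = R = 110 Ω
  C: Z = 1/(jωC) = -j/(ω·C) = 0 - j283.2 Ω
Step 3 — Series combination: Z_total = R + C = 110 - j283.2 Ω = 303.8∠-68.8° Ω.
Step 4 — Source phasor: V = 94.1∠8.1° V = 93.16 + j13.26 V.
Step 5 — Current: I = V / Z = 0.07035 + j0.3016 A = 0.3097∠76.9° A.
Step 6 — Complex power: S = V·I* = 10.55 - j27.17 VA.
Step 7 — Real power: P = Re(S) = 10.55 W.
Step 8 — Reactive power: Q = Im(S) = -27.17 VAR.
Step 9 — Apparent power: |S| = 29.15 VA.
Step 10 — Power factor: PF = P/|S| = 0.3621 (leading).

(a) P = 10.55 W  (b) Q = -27.17 VAR  (c) S = 29.15 VA  (d) PF = 0.3621 (leading)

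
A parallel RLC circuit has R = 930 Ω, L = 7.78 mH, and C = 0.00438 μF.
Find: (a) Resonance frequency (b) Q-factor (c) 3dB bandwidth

Step 1 — Resonance: ω₀ = 1/√(LC) = 1/√(0.00778·4.38e-09) = 1.713e+05 rad/s.
Step 2 — f₀ = ω₀/(2π) = 2.726e+04 Hz.
Step 3 — Parallel Q: Q = R/(ω₀L) = 930/(1.713e+05·0.00778) = 0.6978.
Step 4 — Bandwidth: Δω = ω₀/Q = 2.455e+05 rad/s; BW = Δω/(2π) = 3.907e+04 Hz.

(a) f₀ = 2.726e+04 Hz  (b) Q = 0.6978  (c) BW = 3.907e+04 Hz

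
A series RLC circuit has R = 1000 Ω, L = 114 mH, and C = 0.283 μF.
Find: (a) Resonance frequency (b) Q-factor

Step 1 — Resonance condition Im(Z)=0 gives ω₀ = 1/√(LC).
Step 2 — ω₀ = 1/√(0.114·2.83e-07) = 5567 rad/s.
Step 3 — f₀ = ω₀/(2π) = 886.1 Hz.
Step 4 — Series Q: Q = ω₀L/R = 5567·0.114/1000 = 0.6347.

(a) f₀ = 886.1 Hz  (b) Q = 0.6347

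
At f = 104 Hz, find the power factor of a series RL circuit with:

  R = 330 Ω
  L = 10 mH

Step 1 — Angular frequency: ω = 2π·f = 2π·104 = 653.5 rad/s.
Step 2 — Component impedances:
  R: Z = R = 330 Ω
  L: Z = jωL = j·653.5·0.01 = 0 + j6.535 Ω
Step 3 — Series combination: Z_total = R + L = 330 + j6.535 Ω = 330.1∠1.1° Ω.
Step 4 — Power factor: PF = cos(φ) = Re(Z)/|Z| = 330/330.06 = 0.9998.
Step 5 — Type: Im(Z) = 6.535 ⇒ lagging (phase φ = 1.1°).

PF = 0.9998 (lagging, φ = 1.1°)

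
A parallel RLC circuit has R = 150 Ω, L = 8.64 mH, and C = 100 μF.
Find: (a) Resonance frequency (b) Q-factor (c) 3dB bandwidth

Step 1 — Resonance: ω₀ = 1/√(LC) = 1/√(0.00864·0.0001) = 1076 rad/s.
Step 2 — f₀ = ω₀/(2π) = 171.2 Hz.
Step 3 — Parallel Q: Q = R/(ω₀L) = 150/(1076·0.00864) = 16.14.
Step 4 — Bandwidth: Δω = ω₀/Q = 66.67 rad/s; BW = Δω/(2π) = 10.61 Hz.

(a) f₀ = 171.2 Hz  (b) Q = 16.14  (c) BW = 10.61 Hz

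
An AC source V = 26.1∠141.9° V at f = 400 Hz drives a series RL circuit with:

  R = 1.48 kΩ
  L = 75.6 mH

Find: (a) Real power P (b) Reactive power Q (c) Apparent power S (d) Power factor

Step 1 — Angular frequency: ω = 2π·f = 2π·400 = 2513 rad/s.
Step 2 — Component impedances:
  R: Z = R = 1480 Ω
  L: Z = jωL = j·2513·0.0756 = 0 + j190 Ω
Step 3 — Series combination: Z_total = R + L = 1480 + j190 Ω = 1492∠7.3° Ω.
Step 4 — Source phasor: V = 26.1∠141.9° V = -20.54 + j16.1 V.
Step 5 — Current: I = V / Z = -0.01228 + j0.01246 A = 0.01749∠134.6° A.
Step 6 — Complex power: S = V·I* = 0.4528 + j0.05813 VA.
Step 7 — Real power: P = Re(S) = 0.4528 W.
Step 8 — Reactive power: Q = Im(S) = 0.05813 VAR.
Step 9 — Apparent power: |S| = 0.4565 VA.
Step 10 — Power factor: PF = P/|S| = 0.9919 (lagging).

(a) P = 0.4528 W  (b) Q = 0.05813 VAR  (c) S = 0.4565 VA  (d) PF = 0.9919 (lagging)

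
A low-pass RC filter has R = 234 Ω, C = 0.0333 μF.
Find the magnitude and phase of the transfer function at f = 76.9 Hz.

Step 1 — Angular frequency: ω = 2π·76.9 = 483.2 rad/s.
Step 2 — Transfer function: H(jω) = 1/(1 + jωRC).
Step 3 — Denominator: 1 + jωRC = 1 + j·483.2·234·3.33e-08 = 1 + j0.003765.
Step 4 — H = 1 - j0.003765.
Step 5 — Magnitude: |H| = 1 (-0.0 dB); phase: φ = -0.2°.

|H| = 1 (-0.0 dB), φ = -0.2°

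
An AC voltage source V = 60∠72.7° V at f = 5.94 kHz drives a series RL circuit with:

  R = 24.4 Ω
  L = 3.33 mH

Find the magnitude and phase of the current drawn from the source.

Step 1 — Angular frequency: ω = 2π·f = 2π·5940 = 3.732e+04 rad/s.
Step 2 — Component impedances:
  R: Z = R = 24.4 Ω
  L: Z = jωL = j·3.732e+04·0.00333 = 0 + j124.3 Ω
Step 3 — Series combination: Z_total = R + L = 24.4 + j124.3 Ω = 126.7∠78.9° Ω.
Step 4 — Source phasor: V = 60∠72.7° V = 17.84 + j57.29 V.
Step 5 — Ohm's law: I = V / Z_total = (17.84 + j57.29) / (24.4 + j124.3) = 0.471 - j0.0511 A.
Step 6 — Convert to polar: |I| = 0.4737 A, ∠I = -6.2°.

I = 0.4737∠-6.2° A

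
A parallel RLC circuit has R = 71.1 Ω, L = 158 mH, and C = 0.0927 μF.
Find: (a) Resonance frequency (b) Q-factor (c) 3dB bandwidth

Step 1 — Resonance: ω₀ = 1/√(LC) = 1/√(0.158·9.27e-08) = 8263 rad/s.
Step 2 — f₀ = ω₀/(2π) = 1315 Hz.
Step 3 — Parallel Q: Q = R/(ω₀L) = 71.1/(8263·0.158) = 0.05446.
Step 4 — Bandwidth: Δω = ω₀/Q = 1.517e+05 rad/s; BW = Δω/(2π) = 2.415e+04 Hz.

(a) f₀ = 1315 Hz  (b) Q = 0.05446  (c) BW = 2.415e+04 Hz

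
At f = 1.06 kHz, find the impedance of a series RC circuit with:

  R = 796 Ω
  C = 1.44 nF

Step 1 — Angular frequency: ω = 2π·f = 2π·1060 = 6660 rad/s.
Step 2 — Component impedances:
  R: Z = R = 796 Ω
  C: Z = 1/(jωC) = -j/(ω·C) = 0 - j1.043e+05 Ω
Step 3 — Series combination: Z_total = R + C = 796 - j1.043e+05 Ω = 1.043e+05∠-89.6° Ω.

Z = 796 - j1.043e+05 Ω = 1.043e+05∠-89.6° Ω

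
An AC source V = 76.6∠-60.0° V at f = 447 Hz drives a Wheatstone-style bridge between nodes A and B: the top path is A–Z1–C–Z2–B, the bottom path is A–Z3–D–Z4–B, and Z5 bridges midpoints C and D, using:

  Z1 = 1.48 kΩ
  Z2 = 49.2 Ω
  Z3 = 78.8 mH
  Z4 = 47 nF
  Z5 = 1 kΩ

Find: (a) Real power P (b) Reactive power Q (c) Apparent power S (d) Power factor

Step 1 — Angular frequency: ω = 2π·f = 2π·447 = 2809 rad/s.
Step 2 — Component impedances:
  Z1: Z = R = 1480 Ω
  Z2: Z = R = 49.2 Ω
  Z3: Z = jωL = j·2809·0.0788 = 0 + j221.3 Ω
  Z4: Z = 1/(jωC) = -j/(ω·C) = 0 - j7576 Ω
  Z5: Z = R = 1000 Ω
Step 3 — Bridge requires nodal analysis (the Z5 bridge couples midpoints C and D, so the two paths cannot be reduced to a simple series/parallel combination). Setting node B to ground and injecting 1 A at node A, the 3-node admittance system at A, C, D solves to V_A = Z_AB = 639.4 + j25.2 Ω = 639.9∠2.3° Ω.
Step 4 — Source phasor: V = 76.6∠-60.0° V = 38.3 - j66.34 V.
Step 5 — Current: I = V / Z = 0.05573 - j0.1059 A = 0.1197∠-62.3° A.
Step 6 — Complex power: S = V·I* = 9.162 + j0.361 VA.
Step 7 — Real power: P = Re(S) = 9.162 W.
Step 8 — Reactive power: Q = Im(S) = 0.361 VAR.
Step 9 — Apparent power: |S| = 9.17 VA.
Step 10 — Power factor: PF = P/|S| = 0.9992 (lagging).

(a) P = 9.162 W  (b) Q = 0.361 VAR  (c) S = 9.17 VA  (d) PF = 0.9992 (lagging)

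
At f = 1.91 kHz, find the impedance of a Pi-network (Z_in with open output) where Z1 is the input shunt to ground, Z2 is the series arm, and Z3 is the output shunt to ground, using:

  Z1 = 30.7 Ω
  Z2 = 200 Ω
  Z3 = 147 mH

Step 1 — Angular frequency: ω = 2π·f = 2π·1910 = 1.2e+04 rad/s.
Step 2 — Component impedances:
  Z1: Z = R = 30.7 Ω
  Z2: Z = R = 200 Ω
  Z3: Z = jωL = j·1.2e+04·0.147 = 0 + j1764 Ω
Step 3 — With open output, the series arm Z2 and the output shunt Z3 appear in series to ground: Z2 + Z3 = 200 + j1764 Ω.
Step 4 — Parallel with input shunt Z1: Z_in = Z1 || (Z2 + Z3) = 30.63 + j0.5253 Ω = 30.64∠1.0° Ω.

Z = 30.63 + j0.5253 Ω = 30.64∠1.0° Ω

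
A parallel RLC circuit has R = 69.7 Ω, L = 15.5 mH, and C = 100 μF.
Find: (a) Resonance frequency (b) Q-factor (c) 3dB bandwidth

Step 1 — Resonance: ω₀ = 1/√(LC) = 1/√(0.0155·0.0001) = 803.2 rad/s.
Step 2 — f₀ = ω₀/(2π) = 127.8 Hz.
Step 3 — Parallel Q: Q = R/(ω₀L) = 69.7/(803.2·0.0155) = 5.598.
Step 4 — Bandwidth: Δω = ω₀/Q = 143.5 rad/s; BW = Δω/(2π) = 22.83 Hz.

(a) f₀ = 127.8 Hz  (b) Q = 5.598  (c) BW = 22.83 Hz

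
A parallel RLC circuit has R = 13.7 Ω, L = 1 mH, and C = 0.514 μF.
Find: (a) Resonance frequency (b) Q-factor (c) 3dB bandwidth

Step 1 — Resonance: ω₀ = 1/√(LC) = 1/√(0.001·5.14e-07) = 4.411e+04 rad/s.
Step 2 — f₀ = ω₀/(2π) = 7020 Hz.
Step 3 — Parallel Q: Q = R/(ω₀L) = 13.7/(4.411e+04·0.001) = 0.3106.
Step 4 — Bandwidth: Δω = ω₀/Q = 1.42e+05 rad/s; BW = Δω/(2π) = 2.26e+04 Hz.

(a) f₀ = 7020 Hz  (b) Q = 0.3106  (c) BW = 2.26e+04 Hz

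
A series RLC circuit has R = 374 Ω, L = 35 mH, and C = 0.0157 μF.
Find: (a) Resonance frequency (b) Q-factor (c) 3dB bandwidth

Step 1 — Resonance condition Im(Z)=0 gives ω₀ = 1/√(LC).
Step 2 — ω₀ = 1/√(0.035·1.57e-08) = 4.266e+04 rad/s.
Step 3 — f₀ = ω₀/(2π) = 6789 Hz.
Step 4 — Series Q: Q = ω₀L/R = 4.266e+04·0.035/374 = 3.992.
Step 5 — 3dB bandwidth: Δω = ω₀/Q = 1.069e+04 rad/s; BW = Δω/(2π) = 1701 Hz.

(a) f₀ = 6789 Hz  (b) Q = 3.992  (c) BW = 1701 Hz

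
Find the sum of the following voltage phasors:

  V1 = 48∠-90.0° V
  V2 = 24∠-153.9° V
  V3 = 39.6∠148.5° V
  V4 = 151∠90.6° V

Step 1 — Convert each phasor to rectangular form:
  V1 = 48·(cos(-90.0°) + j·sin(-90.0°)) = 0 - j48 V
  V2 = 24·(cos(-153.9°) + j·sin(-153.9°)) = -21.55 - j10.56 V
  V3 = 39.6·(cos(148.5°) + j·sin(148.5°)) = -33.76 + j20.69 V
  V4 = 151·(cos(90.6°) + j·sin(90.6°)) = -1.581 + j151 V
Step 2 — Sum components: V_total = -56.9 + j113.1 V.
Step 3 — Convert to polar: |V_total| = 126.6 V, ∠V_total = 116.7°.

V_total = 126.6∠116.7° V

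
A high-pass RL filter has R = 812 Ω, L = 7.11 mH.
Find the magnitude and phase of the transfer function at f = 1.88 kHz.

Step 1 — Angular frequency: ω = 2π·1880 = 1.181e+04 rad/s.
Step 2 — Transfer function: H(jω) = jωL/(R + jωL).
Step 3 — Numerator jωL = j·83.99; denominator R + jωL = 812 + j83.99.
Step 4 — H = 0.01058 + j0.1023.
Step 5 — Magnitude: |H| = 0.1029 (-19.8 dB); phase: φ = 84.1°.

|H| = 0.1029 (-19.8 dB), φ = 84.1°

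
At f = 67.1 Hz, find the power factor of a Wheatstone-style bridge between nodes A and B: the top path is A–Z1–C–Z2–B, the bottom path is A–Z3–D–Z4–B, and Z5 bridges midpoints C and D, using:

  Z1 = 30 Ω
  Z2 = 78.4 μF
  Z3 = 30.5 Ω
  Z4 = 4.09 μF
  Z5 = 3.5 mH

Step 1 — Angular frequency: ω = 2π·f = 2π·67.1 = 421.6 rad/s.
Step 2 — Component impedances:
  Z1: Z = R = 30 Ω
  Z2: Z = 1/(jωC) = -j/(ω·C) = 0 - j30.25 Ω
  Z3: Z = R = 30.5 Ω
  Z4: Z = 1/(jωC) = -j/(ω·C) = 0 - j579.9 Ω
  Z5: Z = jωL = j·421.6·0.0035 = 0 + j1.476 Ω
Step 3 — Bridge requires nodal analysis (the Z5 bridge couples midpoints C and D, so the two paths cannot be reduced to a simple series/parallel combination). Setting node B to ground and injecting 1 A at node A, the 3-node admittance system at A, C, D solves to V_A = Z_AB = 15.13 - j28.46 Ω = 32.23∠-62.0° Ω.
Step 4 — Power factor: PF = cos(φ) = Re(Z)/|Z| = 15.13/32.23 = 0.4694.
Step 5 — Type: Im(Z) = -28.46 ⇒ leading (phase φ = -62.0°).

PF = 0.4694 (leading, φ = -62.0°)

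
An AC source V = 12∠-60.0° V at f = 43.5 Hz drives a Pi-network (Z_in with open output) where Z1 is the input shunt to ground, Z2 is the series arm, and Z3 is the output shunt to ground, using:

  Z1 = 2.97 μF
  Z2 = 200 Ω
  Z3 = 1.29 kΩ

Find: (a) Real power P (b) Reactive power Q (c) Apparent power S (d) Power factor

Step 1 — Angular frequency: ω = 2π·f = 2π·43.5 = 273.3 rad/s.
Step 2 — Component impedances:
  Z1: Z = 1/(jωC) = -j/(ω·C) = 0 - j1232 Ω
  Z2: Z = R = 200 Ω
  Z3: Z = R = 1290 Ω
Step 3 — With open output, the series arm Z2 and the output shunt Z3 appear in series to ground: Z2 + Z3 = 1490 Ω.
Step 4 — Parallel with input shunt Z1: Z_in = Z1 || (Z2 + Z3) = 605 - j731.7 Ω = 949.4∠-50.4° Ω.
Step 5 — Source phasor: V = 12∠-60.0° V = 6 - j10.39 V.
Step 6 — Current: I = V / Z = 0.01246 - j0.002104 A = 0.01264∠-9.6° A.
Step 7 — Complex power: S = V·I* = 0.09664 - j0.1169 VA.
Step 8 — Real power: P = Re(S) = 0.09664 W.
Step 9 — Reactive power: Q = Im(S) = -0.1169 VAR.
Step 10 — Apparent power: |S| = 0.1517 VA.
Step 11 — Power factor: PF = P/|S| = 0.6372 (leading).

(a) P = 0.09664 W  (b) Q = -0.1169 VAR  (c) S = 0.1517 VA  (d) PF = 0.6372 (leading)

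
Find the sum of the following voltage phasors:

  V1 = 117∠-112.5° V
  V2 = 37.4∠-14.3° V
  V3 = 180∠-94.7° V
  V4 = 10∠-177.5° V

Step 1 — Convert each phasor to rectangular form:
  V1 = 117·(cos(-112.5°) + j·sin(-112.5°)) = -44.77 - j108.1 V
  V2 = 37.4·(cos(-14.3°) + j·sin(-14.3°)) = 36.24 - j9.238 V
  V3 = 180·(cos(-94.7°) + j·sin(-94.7°)) = -14.75 - j179.4 V
  V4 = 10·(cos(-177.5°) + j·sin(-177.5°)) = -9.99 - j0.4362 V
Step 2 — Sum components: V_total = -33.27 - j297.2 V.
Step 3 — Convert to polar: |V_total| = 299 V, ∠V_total = -96.4°.

V_total = 299∠-96.4° V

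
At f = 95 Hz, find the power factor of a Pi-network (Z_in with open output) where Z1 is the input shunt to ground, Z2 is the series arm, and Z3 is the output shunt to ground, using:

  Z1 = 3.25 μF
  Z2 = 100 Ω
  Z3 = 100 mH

Step 1 — Angular frequency: ω = 2π·f = 2π·95 = 596.9 rad/s.
Step 2 — Component impedances:
  Z1: Z = 1/(jωC) = -j/(ω·C) = 0 - j515.5 Ω
  Z2: Z = R = 100 Ω
  Z3: Z = jωL = j·596.9·0.1 = 0 + j59.69 Ω
Step 3 — With open output, the series arm Z2 and the output shunt Z3 appear in series to ground: Z2 + Z3 = 100 + j59.69 Ω.
Step 4 — Parallel with input shunt Z1: Z_in = Z1 || (Z2 + Z3) = 122 + j40.73 Ω = 128.7∠18.5° Ω.
Step 5 — Power factor: PF = cos(φ) = Re(Z)/|Z| = 122.033/128.652 = 0.9486.
Step 6 — Type: Im(Z) = 40.73 ⇒ lagging (phase φ = 18.5°).

PF = 0.9486 (lagging, φ = 18.5°)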